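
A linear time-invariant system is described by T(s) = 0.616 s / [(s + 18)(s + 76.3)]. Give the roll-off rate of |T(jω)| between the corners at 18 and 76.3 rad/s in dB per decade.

In this band the factors already past their corner are: 1 differentiator zero, pole at 18; net slope = 0 dB/decade.

0 dB/decade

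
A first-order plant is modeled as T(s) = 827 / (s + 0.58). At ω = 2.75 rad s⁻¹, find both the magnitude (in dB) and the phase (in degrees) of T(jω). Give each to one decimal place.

|j2.75 + 0.58| = √(2.75² + 0.58²) = 2.81
|T(j2.75)| = 827 / 2.81 = 294.25
20 log₁₀(294.25) = 49.37 dB
∠(j2.75 + 0.58) = arctan(2.75/0.58) = 78.09°
∠T(j2.75) = −78.09° = -78.09°

|T| = 49.4 dB, ∠T = -78.1 deg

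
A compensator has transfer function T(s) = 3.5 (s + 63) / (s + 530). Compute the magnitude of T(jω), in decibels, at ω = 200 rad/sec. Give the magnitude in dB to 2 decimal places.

2.25 dB

|j200 + 63| = √(200² + 63²) = 209.7
|j200 + 530| = √(200² + 530²) = 566.5
|T(j200)| = 3.5 × 209.7 / 566.5 = 1.2956
20 log₁₀(1.2956) = 2.249 dB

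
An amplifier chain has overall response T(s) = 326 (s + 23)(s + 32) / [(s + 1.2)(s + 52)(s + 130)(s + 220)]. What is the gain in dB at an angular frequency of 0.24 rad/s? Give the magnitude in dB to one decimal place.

|j0.24 + 23| = √(0.24² + 23²) = 23
|j0.24 + 32| = √(0.24² + 32²) = 32
|j0.24 + 1.2| = √(0.24² + 1.2²) = 1.224
|j0.24 + 52| = √(0.24² + 52²) = 52
|j0.24 + 130| = √(0.24² + 130²) = 130
|j0.24 + 220| = √(0.24² + 220²) = 220
|T(j0.24)| = 326 × 23 × 32 / (1.224 × 52 × 130 × 220) = 0.13184
20 log₁₀(0.13184) = -17.60 dB

-17.6 dB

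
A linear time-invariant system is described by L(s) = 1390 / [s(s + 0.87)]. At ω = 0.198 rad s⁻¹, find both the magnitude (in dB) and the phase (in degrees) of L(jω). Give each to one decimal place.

|j0.198 + 0.87| = √(0.198² + 0.87²) = 0.8922
|j0.198| = 0.198
|L(j0.198)| = 1390 / (0.8922 × 0.198) = 7868
20 log₁₀(7868) = 77.92 dB
∠(j0.198 + 0.87) = arctan(0.198/0.87) = 12.82°
∠(j0.198) = 90.00°
∠L(j0.198) = − (12.82° + 90.00°) = -102.82°

|L| = 77.9 dB, ∠L = -102.8 deg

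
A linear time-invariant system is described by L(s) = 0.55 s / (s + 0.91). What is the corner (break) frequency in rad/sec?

0.91 rad/sec

The single real pole at s = −0.91 gives a corner at ω = 0.91 rad/sec.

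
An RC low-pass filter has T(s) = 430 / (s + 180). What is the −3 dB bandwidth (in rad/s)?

180 rad/s

For a single-pole low-pass, the −3 dB point is at the pole: ω = 180 rad/s.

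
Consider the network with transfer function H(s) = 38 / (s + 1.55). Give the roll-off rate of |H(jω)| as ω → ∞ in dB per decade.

With 0 zeros and 1 pole, the high-frequency asymptotic slope is 20 × (0 − 1) = -20 dB/decade.

-20 dB/decade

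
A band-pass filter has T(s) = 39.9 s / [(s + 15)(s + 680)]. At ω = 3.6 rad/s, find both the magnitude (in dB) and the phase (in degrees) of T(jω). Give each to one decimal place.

|T| = -37.3 dB, ∠T = 76.2°

|j3.6| = 3.6
|j3.6 + 15| = √(3.6² + 15²) = 15.43
|j3.6 + 680| = √(3.6² + 680²) = 680
|T(j3.6)| = 39.9 × 3.6 / (15.43 × 680) = 0.013693
20 log₁₀(0.013693) = -37.27 dB
∠(j3.6) = 90.00°
∠(j3.6 + 15) = arctan(3.6/15) = 13.50°
∠(j3.6 + 680) = arctan(3.6/680) = 0.30°
∠T(j3.6) = 90.00° − (13.50° + 0.30°) = 76.20°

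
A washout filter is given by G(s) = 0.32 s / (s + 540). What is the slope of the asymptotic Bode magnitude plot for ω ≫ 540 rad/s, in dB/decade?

With 1 zero and 1 pole, the high-frequency asymptotic slope is 20 × (1 − 1) = 0 dB/decade.

0 dB/decade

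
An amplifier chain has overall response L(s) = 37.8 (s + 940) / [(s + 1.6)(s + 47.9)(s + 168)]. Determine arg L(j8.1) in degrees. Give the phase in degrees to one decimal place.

-90.7°

∠(j8.1 + 940) = arctan(8.1/940) = 0.49°
∠(j8.1 + 1.6) = arctan(8.1/1.6) = 78.83°
∠(j8.1 + 47.9) = arctan(8.1/47.9) = 9.60°
∠(j8.1 + 168) = arctan(8.1/168) = 2.76°
∠L(j8.1) = 0.49° − (78.83° + 9.60° + 2.76°) = -90.69°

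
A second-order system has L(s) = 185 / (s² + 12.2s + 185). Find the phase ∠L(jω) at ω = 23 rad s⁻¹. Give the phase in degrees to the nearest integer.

∠[(j23)² + 12.2(j23) + 185] = ∠[-344 + j280.6] = 140.80°
∠L(j23) = −140.80° = -140.80°

-141°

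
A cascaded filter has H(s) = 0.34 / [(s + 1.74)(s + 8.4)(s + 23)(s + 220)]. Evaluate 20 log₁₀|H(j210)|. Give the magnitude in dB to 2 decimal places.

|j210 + 1.74| = √(210² + 1.74²) = 210
|j210 + 8.4| = √(210² + 8.4²) = 210.2
|j210 + 23| = √(210² + 23²) = 211.3
|j210 + 220| = √(210² + 220²) = 304.1
|H(j210)| = 0.34 / (210 × 210.2 × 211.3 × 304.1) = 1.1989e-10
20 log₁₀(1.1989e-10) = -198.424 dB

-198.42 dB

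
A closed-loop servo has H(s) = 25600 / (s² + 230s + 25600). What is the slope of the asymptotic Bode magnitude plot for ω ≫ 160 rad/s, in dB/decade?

With 0 zeros and 2 poles, the high-frequency asymptotic slope is 20 × (0 − 2) = -40 dB/decade.

-40 dB/decade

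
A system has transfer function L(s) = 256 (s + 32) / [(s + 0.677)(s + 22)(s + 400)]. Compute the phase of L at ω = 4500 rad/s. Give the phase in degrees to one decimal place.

∠(j4500 + 32) = arctan(4500/32) = 89.59°
∠(j4500 + 0.677) = arctan(4500/0.677) = 89.99°
∠(j4500 + 22) = arctan(4500/22) = 89.72°
∠(j4500 + 400) = arctan(4500/400) = 84.92°
∠L(j4500) = 89.59° − (89.99° + 89.72° + 84.92°) = -175.04°

-175.0 deg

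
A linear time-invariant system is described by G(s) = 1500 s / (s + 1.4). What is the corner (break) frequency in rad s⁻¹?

The single real pole at s = −1.4 gives a corner at ω = 1.4 rad s⁻¹.

1.4 rad s⁻¹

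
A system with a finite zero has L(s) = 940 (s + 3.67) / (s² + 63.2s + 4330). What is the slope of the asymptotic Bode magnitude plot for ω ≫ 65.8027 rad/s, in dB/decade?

With 1 zero and 2 poles, the high-frequency asymptotic slope is 20 × (1 − 2) = -20 dB/decade.

-20 dB/decade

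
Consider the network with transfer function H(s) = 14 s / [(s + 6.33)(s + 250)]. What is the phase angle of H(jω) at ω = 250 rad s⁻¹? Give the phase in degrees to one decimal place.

∠(j250) = 90.00°
∠(j250 + 6.33) = arctan(250/6.33) = 88.55°
∠(j250 + 250) = arctan(250/250) = 45.00°
∠H(j250) = 90.00° − (88.55° + 45.00°) = -43.55°

-43.5°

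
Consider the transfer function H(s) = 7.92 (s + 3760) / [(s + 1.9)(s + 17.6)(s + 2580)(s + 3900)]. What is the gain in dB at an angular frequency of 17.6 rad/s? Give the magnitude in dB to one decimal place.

|j17.6 + 3760| = √(17.6² + 3760²) = 3760
|j17.6 + 1.9| = √(17.6² + 1.9²) = 17.7
|j17.6 + 17.6| = √(17.6² + 17.6²) = 24.89
|j17.6 + 2580| = √(17.6² + 2580²) = 2580
|j17.6 + 3900| = √(17.6² + 3900²) = 3900
|H(j17.6)| = 7.92 × 3760 / (17.7 × 24.89 × 2580 × 3900) = 6.7168e-06
20 log₁₀(6.7168e-06) = -103.46 dB

-103.5 dB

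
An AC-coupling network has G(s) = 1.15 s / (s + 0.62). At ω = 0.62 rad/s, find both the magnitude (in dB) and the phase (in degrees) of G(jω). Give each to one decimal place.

|G| = -1.8 dB, ∠G = 45.0°

|j0.62| = 0.62
|j0.62 + 0.62| = √(0.62² + 0.62²) = 0.8768
|G(j0.62)| = 1.15 × 0.62 / 0.8768 = 0.81317
20 log₁₀(0.81317) = -1.80 dB
∠(j0.62) = 90.00°
∠(j0.62 + 0.62) = arctan(0.62/0.62) = 45.00°
∠G(j0.62) = 90.00° − 45.00° = 45.00°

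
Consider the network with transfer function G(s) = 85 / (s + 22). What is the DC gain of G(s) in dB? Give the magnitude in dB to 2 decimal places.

G(0) = 85 / 22 = 3.8636
20 log₁₀(3.8636) = 11.740 dB

11.74 dB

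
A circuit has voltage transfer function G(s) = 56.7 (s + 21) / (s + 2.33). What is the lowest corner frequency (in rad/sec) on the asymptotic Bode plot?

2.33 rad/sec

Break frequencies occur at each pole and zero magnitude: 2.33 rad/sec, 21 rad/sec.
The lowest is 2.33 rad/sec.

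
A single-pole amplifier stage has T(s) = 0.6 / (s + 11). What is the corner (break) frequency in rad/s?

The single real pole at s = −11 gives a corner at ω = 11 rad/s.

11 rad/s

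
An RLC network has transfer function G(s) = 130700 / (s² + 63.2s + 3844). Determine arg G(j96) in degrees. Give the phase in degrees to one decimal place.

-131.5°

∠[(j96)² + 63.2(j96) + 3844] = ∠[-5372 + j6067.2] = 131.52°
∠G(j96) = −131.52° = -131.52°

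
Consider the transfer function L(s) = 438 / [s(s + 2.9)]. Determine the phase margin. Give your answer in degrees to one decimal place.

7.9°

Gain crossover: |L(jω)| = 1 at ω ≈ 20.8 rad/sec.
∠L(j20.8) = −90° − arctan(20.8/2.9) ≈ -172.07°
PM = 180° + (-172.07°) = 7.93°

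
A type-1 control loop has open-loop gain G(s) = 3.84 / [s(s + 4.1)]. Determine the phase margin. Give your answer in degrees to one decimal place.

Gain crossover: |G(jω)| = 1 at ω ≈ 0.914 rad/s.
∠G(j0.914) = −90° − arctan(0.914/4.1) ≈ -102.57°
PM = 180° + (-102.57°) = 77.43°

77.4°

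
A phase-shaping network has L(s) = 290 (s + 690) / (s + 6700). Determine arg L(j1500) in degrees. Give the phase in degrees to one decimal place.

∠(j1500 + 690) = arctan(1500/690) = 65.30°
∠(j1500 + 6700) = arctan(1500/6700) = 12.62°
∠L(j1500) = 65.30° − 12.62° = 52.68°

52.7 deg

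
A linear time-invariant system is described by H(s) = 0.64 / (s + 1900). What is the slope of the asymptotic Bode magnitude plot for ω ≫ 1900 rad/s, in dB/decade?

-20 dB/decade

With 0 zeros and 1 pole, the high-frequency asymptotic slope is 20 × (0 − 1) = -20 dB/decade.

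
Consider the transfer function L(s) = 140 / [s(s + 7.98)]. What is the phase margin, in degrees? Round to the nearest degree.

Gain crossover: |L(jω)| = 1 at ω ≈ 10.6 rad/s.
∠L(j10.6) = −90° − arctan(10.6/7.98) ≈ -142.95°
PM = 180° + (-142.95°) = 37.05°

37°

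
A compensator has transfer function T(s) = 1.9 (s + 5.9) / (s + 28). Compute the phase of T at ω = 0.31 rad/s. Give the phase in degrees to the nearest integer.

∠(j0.31 + 5.9) = arctan(0.31/5.9) = 3.01°
∠(j0.31 + 28) = arctan(0.31/28) = 0.63°
∠T(j0.31) = 3.01° − 0.63° = 2.37°

2°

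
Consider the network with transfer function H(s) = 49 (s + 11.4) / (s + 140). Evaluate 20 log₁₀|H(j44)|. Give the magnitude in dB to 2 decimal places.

23.62 dB

|j44 + 11.4| = √(44² + 11.4²) = 45.45
|j44 + 140| = √(44² + 140²) = 146.8
|H(j44)| = 49 × 45.45 / 146.8 = 15.177
20 log₁₀(15.177) = 23.623 dB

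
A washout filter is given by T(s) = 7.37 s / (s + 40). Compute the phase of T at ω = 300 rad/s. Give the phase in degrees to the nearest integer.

8°

∠(j300) = 90.00°
∠(j300 + 40) = arctan(300/40) = 82.41°
∠T(j300) = 90.00° − 82.41° = 7.59°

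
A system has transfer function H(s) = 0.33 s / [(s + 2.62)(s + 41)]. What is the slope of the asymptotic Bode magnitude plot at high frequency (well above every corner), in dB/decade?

-20 dB/decade

With 1 zero and 2 poles, the high-frequency asymptotic slope is 20 × (1 − 2) = -20 dB/decade.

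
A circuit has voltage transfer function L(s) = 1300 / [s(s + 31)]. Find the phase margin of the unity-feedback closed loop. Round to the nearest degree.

46°

Gain crossover: |L(jω)| = 1 at ω ≈ 30.1 rad/sec.
∠L(j30.1) = −90° − arctan(30.1/31) ≈ -134.15°
PM = 180° + (-134.15°) = 45.85°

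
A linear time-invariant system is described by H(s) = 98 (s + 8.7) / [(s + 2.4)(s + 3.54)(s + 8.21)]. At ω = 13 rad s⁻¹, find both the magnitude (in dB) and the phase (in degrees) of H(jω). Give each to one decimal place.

|j13 + 8.7| = √(13² + 8.7²) = 15.64
|j13 + 2.4| = √(13² + 2.4²) = 13.22
|j13 + 3.54| = √(13² + 3.54²) = 13.47
|j13 + 8.21| = √(13² + 8.21²) = 15.38
|H(j13)| = 98 × 15.64 / (13.22 × 13.47 × 15.38) = 0.55977
20 log₁₀(0.55977) = -5.04 dB
∠(j13 + 8.7) = arctan(13/8.7) = 56.21°
∠(j13 + 2.4) = arctan(13/2.4) = 79.54°
∠(j13 + 3.54) = arctan(13/3.54) = 74.77°
∠(j13 + 8.21) = arctan(13/8.21) = 57.73°
∠H(j13) = 56.21° − (79.54° + 74.77° + 57.73°) = -155.83°

|H| = -5.0 dB, ∠H = -155.8°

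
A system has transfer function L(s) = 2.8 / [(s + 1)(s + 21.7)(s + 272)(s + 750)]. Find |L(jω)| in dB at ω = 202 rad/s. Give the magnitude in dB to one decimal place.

|j202 + 1| = √(202² + 1²) = 202
|j202 + 21.7| = √(202² + 21.7²) = 203.2
|j202 + 272| = √(202² + 272²) = 338.8
|j202 + 750| = √(202² + 750²) = 776.7
|L(j202)| = 2.8 / (202 × 203.2 × 338.8 × 776.7) = 2.5926e-10
20 log₁₀(2.5926e-10) = -191.73 dB

-191.7 dB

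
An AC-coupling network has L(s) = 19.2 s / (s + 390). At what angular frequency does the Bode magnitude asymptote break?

390 rad/sec

The single real pole at s = −390 gives a corner at ω = 390 rad/sec.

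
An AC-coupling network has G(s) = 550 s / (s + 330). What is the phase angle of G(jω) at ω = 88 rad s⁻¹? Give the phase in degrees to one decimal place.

75.1 deg

∠(j88) = 90.00°
∠(j88 + 330) = arctan(88/330) = 14.93°
∠G(j88) = 90.00° − 14.93° = 75.07°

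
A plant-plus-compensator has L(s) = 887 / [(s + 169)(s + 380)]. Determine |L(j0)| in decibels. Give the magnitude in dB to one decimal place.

-37.2 dB

L(0) = 887 / (169 × 380) = 0.013812
20 log₁₀(0.013812) = -37.19 dB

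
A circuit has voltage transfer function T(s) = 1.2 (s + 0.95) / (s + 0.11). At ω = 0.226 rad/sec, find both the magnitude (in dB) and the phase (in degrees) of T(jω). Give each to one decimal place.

|j0.226 + 0.95| = √(0.226² + 0.95²) = 0.9765
|j0.226 + 0.11| = √(0.226² + 0.11²) = 0.2513
|T(j0.226)| = 1.2 × 0.9765 / 0.2513 = 4.6621
20 log₁₀(4.6621) = 13.37 dB
∠(j0.226 + 0.95) = arctan(0.226/0.95) = 13.38°
∠(j0.226 + 0.11) = arctan(0.226/0.11) = 64.05°
∠T(j0.226) = 13.38° − 64.05° = -50.66°

|T| = 13.4 dB, ∠T = -50.7 deg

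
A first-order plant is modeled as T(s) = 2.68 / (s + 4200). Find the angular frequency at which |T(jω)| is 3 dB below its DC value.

4200 rad s⁻¹

For a single-pole low-pass, the −3 dB point is at the pole: ω = 4200 rad s⁻¹.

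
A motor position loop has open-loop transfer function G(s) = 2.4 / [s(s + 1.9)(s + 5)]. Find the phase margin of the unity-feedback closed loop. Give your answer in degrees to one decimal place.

79.6°

Gain crossover: |G(jω)| = 1 at ω ≈ 0.25 rad/s.
∠G(j0.25) = −90° − arctan(0.25/1.9) − arctan(0.25/5) ≈ -100.36°
PM = 180° + (-100.36°) = 79.64°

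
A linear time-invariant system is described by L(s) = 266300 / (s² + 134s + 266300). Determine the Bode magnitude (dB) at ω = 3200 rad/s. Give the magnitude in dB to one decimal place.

|(j3200)² + 134(j3200) + 266300| = |-9.9737e+06 + j4.288e+05| = 9.983e+06
|L(j3200)| = 266300 / 9.983e+06 = 0.026676
20 log₁₀(0.026676) = -31.48 dB

-31.5 dB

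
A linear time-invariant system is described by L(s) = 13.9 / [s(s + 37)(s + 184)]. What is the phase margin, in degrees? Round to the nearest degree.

Gain crossover: |L(jω)| = 1 at ω ≈ 0.00204 rad/s.
∠L(j0.00204) = −90° − arctan(0.00204/37) − arctan(0.00204/184) ≈ -90.00°
PM = 180° + (-90.00°) = 90.00°

90 deg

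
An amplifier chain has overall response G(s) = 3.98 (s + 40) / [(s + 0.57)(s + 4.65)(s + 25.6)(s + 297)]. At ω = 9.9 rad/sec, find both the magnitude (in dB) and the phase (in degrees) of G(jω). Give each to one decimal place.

|G| = -74.6 dB, ∠G = -160.7°

|j9.9 + 40| = √(9.9² + 40²) = 41.21
|j9.9 + 0.57| = √(9.9² + 0.57²) = 9.916
|j9.9 + 4.65| = √(9.9² + 4.65²) = 10.94
|j9.9 + 25.6| = √(9.9² + 25.6²) = 27.45
|j9.9 + 297| = √(9.9² + 297²) = 297.2
|G(j9.9)| = 3.98 × 41.21 / (9.916 × 10.94 × 27.45 × 297.2) = 0.00018538
20 log₁₀(0.00018538) = -74.64 dB
∠(j9.9 + 40) = arctan(9.9/40) = 13.90°
∠(j9.9 + 0.57) = arctan(9.9/0.57) = 86.70°
∠(j9.9 + 4.65) = arctan(9.9/4.65) = 64.84°
∠(j9.9 + 25.6) = arctan(9.9/25.6) = 21.14°
∠(j9.9 + 297) = arctan(9.9/297) = 1.91°
∠G(j9.9) = 13.90° − (86.70° + 64.84° + 21.14° + 1.91°) = -160.70°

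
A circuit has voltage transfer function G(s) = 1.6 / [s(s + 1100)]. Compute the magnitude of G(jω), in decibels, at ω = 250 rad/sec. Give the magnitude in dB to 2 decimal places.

-104.92 dB

|j250 + 1100| = √(250² + 1100²) = 1128
|j250| = 250
|G(j250)| = 1.6 / (1128 × 250) = 5.6735e-06
20 log₁₀(5.6735e-06) = -104.923 dB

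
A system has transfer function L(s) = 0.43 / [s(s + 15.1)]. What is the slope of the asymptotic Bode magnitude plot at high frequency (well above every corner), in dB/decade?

With 0 zeros and 2 poles, the high-frequency asymptotic slope is 20 × (0 − 2) = -40 dB/decade.

-40 dB/decade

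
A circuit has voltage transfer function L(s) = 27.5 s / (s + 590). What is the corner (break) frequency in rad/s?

The single real pole at s = −590 gives a corner at ω = 590 rad/s.

590 rad/s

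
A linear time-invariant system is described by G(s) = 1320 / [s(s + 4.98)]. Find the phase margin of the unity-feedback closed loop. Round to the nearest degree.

8 deg

Gain crossover: |G(jω)| = 1 at ω ≈ 36.2 rad/s.
∠G(j36.2) = −90° − arctan(36.2/4.98) ≈ -172.16°
PM = 180° + (-172.16°) = 7.84°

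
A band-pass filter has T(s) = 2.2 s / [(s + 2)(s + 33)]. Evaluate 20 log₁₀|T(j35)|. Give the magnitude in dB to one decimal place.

|j35| = 35
|j35 + 2| = √(35² + 2²) = 35.06
|j35 + 33| = √(35² + 33²) = 48.1
|T(j35)| = 2.2 × 35 / (35.06 × 48.1) = 0.04566
20 log₁₀(0.04566) = -26.81 dB

-26.8 dB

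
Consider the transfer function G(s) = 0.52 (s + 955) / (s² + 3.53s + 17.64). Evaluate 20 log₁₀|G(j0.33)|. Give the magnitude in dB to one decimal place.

|j0.33 + 955| = √(0.33² + 955²) = 955
|(j0.33)² + 3.53(j0.33) + 17.64| = |17.531 + j1.1649| = 17.57
|G(j0.33)| = 0.52 × 955 / 17.57 = 28.264
20 log₁₀(28.264) = 29.02 dB

29.0 dB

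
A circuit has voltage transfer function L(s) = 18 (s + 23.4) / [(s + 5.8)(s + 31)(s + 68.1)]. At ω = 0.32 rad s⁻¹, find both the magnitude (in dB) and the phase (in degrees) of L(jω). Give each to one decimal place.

|j0.32 + 23.4| = √(0.32² + 23.4²) = 23.4
|j0.32 + 5.8| = √(0.32² + 5.8²) = 5.809
|j0.32 + 31| = √(0.32² + 31²) = 31
|j0.32 + 68.1| = √(0.32² + 68.1²) = 68.1
|L(j0.32)| = 18 × 23.4 / (5.809 × 31 × 68.1) = 0.034348
20 log₁₀(0.034348) = -29.28 dB
∠(j0.32 + 23.4) = arctan(0.32/23.4) = 0.78°
∠(j0.32 + 5.8) = arctan(0.32/5.8) = 3.16°
∠(j0.32 + 31) = arctan(0.32/31) = 0.59°
∠(j0.32 + 68.1) = arctan(0.32/68.1) = 0.27°
∠L(j0.32) = 0.78° − (3.16° + 0.59° + 0.27°) = -3.24°

|L| = -29.3 dB, ∠L = -3.2°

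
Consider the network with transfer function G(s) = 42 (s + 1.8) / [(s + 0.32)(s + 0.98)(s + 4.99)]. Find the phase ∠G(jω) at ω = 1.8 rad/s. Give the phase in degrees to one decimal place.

∠(j1.8 + 1.8) = arctan(1.8/1.8) = 45.00°
∠(j1.8 + 0.32) = arctan(1.8/0.32) = 79.92°
∠(j1.8 + 0.98) = arctan(1.8/0.98) = 61.43°
∠(j1.8 + 4.99) = arctan(1.8/4.99) = 19.84°
∠G(j1.8) = 45.00° − (79.92° + 61.43° + 19.84°) = -116.19°

-116.2°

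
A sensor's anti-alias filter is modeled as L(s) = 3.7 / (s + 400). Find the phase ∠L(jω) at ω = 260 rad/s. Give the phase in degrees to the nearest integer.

∠(j260 + 400) = arctan(260/400) = 33.02°
∠L(j260) = −33.02° = -33.02°

-33°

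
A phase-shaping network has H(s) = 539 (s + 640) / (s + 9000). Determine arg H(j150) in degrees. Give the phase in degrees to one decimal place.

∠(j150 + 640) = arctan(150/640) = 13.19°
∠(j150 + 9000) = arctan(150/9000) = 0.95°
∠H(j150) = 13.19° − 0.95° = 12.24°

12.2°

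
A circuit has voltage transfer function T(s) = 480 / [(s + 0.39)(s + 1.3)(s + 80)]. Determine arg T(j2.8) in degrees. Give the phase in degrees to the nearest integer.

-149°

∠(j2.8 + 0.39) = arctan(2.8/0.39) = 82.07°
∠(j2.8 + 1.3) = arctan(2.8/1.3) = 65.10°
∠(j2.8 + 80) = arctan(2.8/80) = 2.00°
∠T(j2.8) = − (82.07° + 65.10° + 2.00°) = -149.17°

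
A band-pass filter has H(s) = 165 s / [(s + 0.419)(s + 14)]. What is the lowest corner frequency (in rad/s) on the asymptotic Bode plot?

0.419 rad/s

Break frequencies occur at each pole and zero magnitude: 0.419 rad/s, 14 rad/s.
The lowest is 0.419 rad/s.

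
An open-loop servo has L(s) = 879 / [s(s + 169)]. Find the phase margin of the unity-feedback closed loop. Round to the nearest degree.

88°

Gain crossover: |L(jω)| = 1 at ω ≈ 5.2 rad/sec.
∠L(j5.2) = −90° − arctan(5.2/169) ≈ -91.76°
PM = 180° + (-91.76°) = 88.24°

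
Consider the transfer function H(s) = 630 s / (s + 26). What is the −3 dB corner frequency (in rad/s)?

26 rad/s

For a single-pole high-pass, the −3 dB point is at the pole: ω = 26 rad/s.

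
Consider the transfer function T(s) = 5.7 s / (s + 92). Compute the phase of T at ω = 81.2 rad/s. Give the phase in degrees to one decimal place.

48.6°

∠(j81.2) = 90.00°
∠(j81.2 + 92) = arctan(81.2/92) = 41.43°
∠T(j81.2) = 90.00° − 41.43° = 48.57°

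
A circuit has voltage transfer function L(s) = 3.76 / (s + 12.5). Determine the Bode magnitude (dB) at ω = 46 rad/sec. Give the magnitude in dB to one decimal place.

-22.1 dB

|j46 + 12.5| = √(46² + 12.5²) = 47.67
|L(j46)| = 3.76 / 47.67 = 0.078879
20 log₁₀(0.078879) = -22.06 dB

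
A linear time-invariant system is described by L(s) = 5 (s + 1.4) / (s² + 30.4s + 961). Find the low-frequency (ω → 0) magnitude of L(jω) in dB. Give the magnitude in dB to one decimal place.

L(0) = 5 × 1.4 / 961 = 0.0072841
20 log₁₀(0.0072841) = -42.75 dB

-42.8 dB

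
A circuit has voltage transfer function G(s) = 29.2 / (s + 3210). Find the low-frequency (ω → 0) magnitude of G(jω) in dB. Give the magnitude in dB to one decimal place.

-40.8 dB

G(0) = 29.2 / 3210 = 0.0090966
20 log₁₀(0.0090966) = -40.82 dB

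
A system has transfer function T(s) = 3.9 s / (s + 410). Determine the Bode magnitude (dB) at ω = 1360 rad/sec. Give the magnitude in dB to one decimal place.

|j1360| = 1360
|j1360 + 410| = √(1360² + 410²) = 1420
|T(j1360)| = 3.9 × 1360 / 1420 = 3.734
20 log₁₀(3.734) = 11.44 dB

11.4 dB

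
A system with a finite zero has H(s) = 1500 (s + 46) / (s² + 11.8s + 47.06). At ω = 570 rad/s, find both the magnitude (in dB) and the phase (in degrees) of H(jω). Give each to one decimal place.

|j570 + 46| = √(570² + 46²) = 571.9
|(j570)² + 11.8(j570) + 47.06| = |-3.2485e+05 + j6726| = 3.249e+05
|H(j570)| = 1500 × 571.9 / 3.249e+05 = 2.64
20 log₁₀(2.64) = 8.43 dB
∠(j570 + 46) = arctan(570/46) = 85.39°
∠[(j570)² + 11.8(j570) + 47.06] = ∠[-3.2485e+05 + j6726] = 178.81°
∠H(j570) = 85.39° − 178.81° = -93.43°

|H| = 8.4 dB, ∠H = -93.4°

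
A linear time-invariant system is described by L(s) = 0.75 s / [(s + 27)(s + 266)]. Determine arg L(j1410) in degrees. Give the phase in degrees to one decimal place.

∠(j1410) = 90.00°
∠(j1410 + 27) = arctan(1410/27) = 88.90°
∠(j1410 + 266) = arctan(1410/266) = 79.32°
∠L(j1410) = 90.00° − (88.90° + 79.32°) = -78.22°

-78.2 deg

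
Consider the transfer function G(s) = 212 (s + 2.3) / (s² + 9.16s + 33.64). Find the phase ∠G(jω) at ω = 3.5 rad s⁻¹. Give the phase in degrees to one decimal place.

0.4°

∠(j3.5 + 2.3) = arctan(3.5/2.3) = 56.69°
∠[(j3.5)² + 9.16(j3.5) + 33.64] = ∠[21.39 + j32.06] = 56.29°
∠G(j3.5) = 56.69° − 56.29° = 0.40°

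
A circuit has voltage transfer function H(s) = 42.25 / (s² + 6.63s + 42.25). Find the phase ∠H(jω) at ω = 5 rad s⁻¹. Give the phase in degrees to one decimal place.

∠[(j5)² + 6.63(j5) + 42.25] = ∠[17.25 + j33.15] = 62.51°
∠H(j5) = −62.51° = -62.51°

-62.5 deg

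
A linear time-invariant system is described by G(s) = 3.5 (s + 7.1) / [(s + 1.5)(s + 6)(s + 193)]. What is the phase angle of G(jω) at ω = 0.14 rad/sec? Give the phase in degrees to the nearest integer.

∠(j0.14 + 7.1) = arctan(0.14/7.1) = 1.13°
∠(j0.14 + 1.5) = arctan(0.14/1.5) = 5.33°
∠(j0.14 + 6) = arctan(0.14/6) = 1.34°
∠(j0.14 + 193) = arctan(0.14/193) = 0.04°
∠G(j0.14) = 1.13° − (5.33° + 1.34° + 0.04°) = -5.58°

-6 deg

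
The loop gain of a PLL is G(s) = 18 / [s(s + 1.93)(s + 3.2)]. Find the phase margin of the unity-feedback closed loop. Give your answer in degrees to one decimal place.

Gain crossover: |G(jω)| = 1 at ω ≈ 1.83 rad/s.
∠G(j1.83) = −90° − arctan(1.83/1.93) − arctan(1.83/3.2) ≈ -163.34°
PM = 180° + (-163.34°) = 16.66°

16.7 deg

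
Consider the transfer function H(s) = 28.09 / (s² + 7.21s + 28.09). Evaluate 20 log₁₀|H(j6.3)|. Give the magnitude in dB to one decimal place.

-4.4 dB

|(j6.3)² + 7.21(j6.3) + 28.09| = |-11.6 + j45.423| = 46.88
|H(j6.3)| = 28.09 / 46.88 = 0.59918
20 log₁₀(0.59918) = -4.45 dB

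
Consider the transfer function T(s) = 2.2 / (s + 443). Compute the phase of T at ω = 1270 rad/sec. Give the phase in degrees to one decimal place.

∠(j1270 + 443) = arctan(1270/443) = 70.77°
∠T(j1270) = −70.77° = -70.77°

-70.8°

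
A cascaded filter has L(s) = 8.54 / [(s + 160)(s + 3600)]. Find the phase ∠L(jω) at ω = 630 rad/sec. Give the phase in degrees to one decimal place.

-85.7 deg

∠(j630 + 160) = arctan(630/160) = 75.75°
∠(j630 + 3600) = arctan(630/3600) = 9.93°
∠L(j630) = − (75.75° + 9.93°) = -85.68°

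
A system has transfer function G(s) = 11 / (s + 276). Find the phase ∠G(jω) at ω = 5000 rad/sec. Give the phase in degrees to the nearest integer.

-87°

∠(j5000 + 276) = arctan(5000/276) = 86.84°
∠G(j5000) = −86.84° = -86.84°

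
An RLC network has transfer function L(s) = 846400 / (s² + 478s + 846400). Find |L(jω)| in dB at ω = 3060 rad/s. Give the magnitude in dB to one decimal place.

|(j3060)² + 478(j3060) + 846400| = |-8.5172e+06 + j1.4627e+06| = 8.642e+06
|L(j3060)| = 846400 / 8.642e+06 = 0.097942
20 log₁₀(0.097942) = -20.18 dB

-20.2 dB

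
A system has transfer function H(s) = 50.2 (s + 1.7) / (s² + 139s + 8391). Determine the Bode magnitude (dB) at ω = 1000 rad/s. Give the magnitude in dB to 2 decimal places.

-26.00 dB

|j1000 + 1.7| = √(1000² + 1.7²) = 1000
|(j1000)² + 139(j1000) + 8391| = |-9.9161e+05 + j1.39e+05| = 1.001e+06
|H(j1000)| = 50.2 × 1000 / 1.001e+06 = 0.050135
20 log₁₀(0.050135) = -25.997 dB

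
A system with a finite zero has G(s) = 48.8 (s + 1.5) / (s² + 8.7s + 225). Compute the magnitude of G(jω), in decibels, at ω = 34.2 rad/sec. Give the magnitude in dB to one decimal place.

|j34.2 + 1.5| = √(34.2² + 1.5²) = 34.23
|(j34.2)² + 8.7(j34.2) + 225| = |-944.64 + j297.54| = 990.4
|G(j34.2)| = 48.8 × 34.23 / 990.4 = 1.6868
20 log₁₀(1.6868) = 4.54 dB

4.5 dB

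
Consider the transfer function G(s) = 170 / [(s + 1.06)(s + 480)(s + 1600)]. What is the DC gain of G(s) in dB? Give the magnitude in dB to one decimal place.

-73.6 dB

G(0) = 170 / (1.06 × 480 × 1600) = 0.00020882
20 log₁₀(0.00020882) = -73.60 dB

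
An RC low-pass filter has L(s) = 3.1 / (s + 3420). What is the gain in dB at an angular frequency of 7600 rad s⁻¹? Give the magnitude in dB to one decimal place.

|j7600 + 3420| = √(7600² + 3420²) = 8334
|L(j7600)| = 3.1 / 8334 = 0.00037197
20 log₁₀(0.00037197) = -68.59 dB

-68.6 dB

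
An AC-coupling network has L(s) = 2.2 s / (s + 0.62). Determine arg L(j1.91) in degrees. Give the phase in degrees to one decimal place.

18.0 deg

∠(j1.91) = 90.00°
∠(j1.91 + 0.62) = arctan(1.91/0.62) = 72.02°
∠L(j1.91) = 90.00° − 72.02° = 17.98°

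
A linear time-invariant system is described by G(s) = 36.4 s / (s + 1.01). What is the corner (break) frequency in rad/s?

The single real pole at s = −1.01 gives a corner at ω = 1.01 rad/s.

1.01 rad/s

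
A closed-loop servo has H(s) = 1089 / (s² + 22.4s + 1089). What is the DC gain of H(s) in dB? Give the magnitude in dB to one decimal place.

H(0) = 1089 / 1089 = 1
20 log₁₀(1) = 0.00 dB

0.0 dB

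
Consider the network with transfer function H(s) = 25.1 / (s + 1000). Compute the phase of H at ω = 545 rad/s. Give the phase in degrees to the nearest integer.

∠(j545 + 1000) = arctan(545/1000) = 28.59°
∠H(j545) = −28.59° = -28.59°

-29°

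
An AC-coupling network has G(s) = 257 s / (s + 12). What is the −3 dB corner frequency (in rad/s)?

12 rad/s

For a single-pole high-pass, the −3 dB point is at the pole: ω = 12 rad/s.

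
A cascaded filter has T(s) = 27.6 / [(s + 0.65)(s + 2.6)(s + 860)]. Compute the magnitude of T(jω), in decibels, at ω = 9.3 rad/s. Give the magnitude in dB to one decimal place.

-69.0 dB

|j9.3 + 0.65| = √(9.3² + 0.65²) = 9.323
|j9.3 + 2.6| = √(9.3² + 2.6²) = 9.657
|j9.3 + 860| = √(9.3² + 860²) = 860.1
|T(j9.3)| = 27.6 / (9.323 × 9.657 × 860.1) = 0.00035647
20 log₁₀(0.00035647) = -68.96 dB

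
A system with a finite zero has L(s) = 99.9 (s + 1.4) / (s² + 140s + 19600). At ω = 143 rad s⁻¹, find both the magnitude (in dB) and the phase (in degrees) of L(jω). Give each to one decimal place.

|L| = -2.9 dB, ∠L = -3.0 deg

|j143 + 1.4| = √(143² + 1.4²) = 143
|(j143)² + 140(j143) + 19600| = |-849 + j20020| = 2.004e+04
|L(j143)| = 99.9 × 143 / 2.004e+04 = 0.71296
20 log₁₀(0.71296) = -2.94 dB
∠(j143 + 1.4) = arctan(143/1.4) = 89.44°
∠[(j143)² + 140(j143) + 19600] = ∠[-849 + j20020] = 92.43°
∠L(j143) = 89.44° − 92.43° = -2.99°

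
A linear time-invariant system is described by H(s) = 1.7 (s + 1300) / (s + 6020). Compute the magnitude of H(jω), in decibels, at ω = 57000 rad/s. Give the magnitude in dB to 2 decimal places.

|j57000 + 1300| = √(57000² + 1300²) = 5.701e+04
|j57000 + 6020| = √(57000² + 6020²) = 5.732e+04
|H(j57000)| = 1.7 × 5.701e+04 / 5.732e+04 = 1.691
20 log₁₀(1.691) = 4.563 dB

4.56 dB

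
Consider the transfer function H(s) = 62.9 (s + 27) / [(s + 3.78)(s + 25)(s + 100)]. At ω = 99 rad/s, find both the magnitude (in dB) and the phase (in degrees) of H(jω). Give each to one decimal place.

|j99 + 27| = √(99² + 27²) = 102.6
|j99 + 3.78| = √(99² + 3.78²) = 99.07
|j99 + 25| = √(99² + 25²) = 102.1
|j99 + 100| = √(99² + 100²) = 140.7
|H(j99)| = 62.9 × 102.6 / (99.07 × 102.1 × 140.7) = 0.0045343
20 log₁₀(0.0045343) = -46.87 dB
∠(j99 + 27) = arctan(99/27) = 74.74°
∠(j99 + 3.78) = arctan(99/3.78) = 87.81°
∠(j99 + 25) = arctan(99/25) = 75.83°
∠(j99 + 100) = arctan(99/100) = 44.71°
∠H(j99) = 74.74° − (87.81° + 75.83° + 44.71°) = -133.61°

|H| = -46.9 dB, ∠H = -133.6°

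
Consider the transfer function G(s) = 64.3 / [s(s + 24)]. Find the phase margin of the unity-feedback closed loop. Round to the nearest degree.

Gain crossover: |G(jω)| = 1 at ω ≈ 2.66 rad/s.
∠G(j2.66) = −90° − arctan(2.66/24) ≈ -96.33°
PM = 180° + (-96.33°) = 83.67°

84°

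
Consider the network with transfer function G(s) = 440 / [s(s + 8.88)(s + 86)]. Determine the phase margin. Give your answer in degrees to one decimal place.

85.9°

Gain crossover: |G(jω)| = 1 at ω ≈ 0.575 rad/sec.
∠G(j0.575) = −90° − arctan(0.575/8.88) − arctan(0.575/86) ≈ -94.09°
PM = 180° + (-94.09°) = 85.91°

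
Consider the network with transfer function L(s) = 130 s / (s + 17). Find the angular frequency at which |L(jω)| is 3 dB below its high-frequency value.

For a single-pole high-pass, the −3 dB point is at the pole: ω = 17 rad/s.

17 rad/s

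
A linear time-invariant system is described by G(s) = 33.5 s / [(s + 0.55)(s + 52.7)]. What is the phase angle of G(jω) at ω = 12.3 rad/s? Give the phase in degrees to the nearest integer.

∠(j12.3) = 90.00°
∠(j12.3 + 0.55) = arctan(12.3/0.55) = 87.44°
∠(j12.3 + 52.7) = arctan(12.3/52.7) = 13.14°
∠G(j12.3) = 90.00° − (87.44° + 13.14°) = -10.58°

-11°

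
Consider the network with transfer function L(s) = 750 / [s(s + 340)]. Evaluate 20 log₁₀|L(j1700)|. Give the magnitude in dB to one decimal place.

-71.9 dB

|j1700 + 340| = √(1700² + 340²) = 1734
|j1700| = 1700
|L(j1700)| = 750 / (1734 × 1700) = 0.00025448
20 log₁₀(0.00025448) = -71.89 dB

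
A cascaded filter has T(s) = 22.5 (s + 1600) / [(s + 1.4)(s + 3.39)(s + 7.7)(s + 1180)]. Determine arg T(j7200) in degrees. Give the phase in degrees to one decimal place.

∠(j7200 + 1600) = arctan(7200/1600) = 77.47°
∠(j7200 + 1.4) = arctan(7200/1.4) = 89.99°
∠(j7200 + 3.39) = arctan(7200/3.39) = 89.97°
∠(j7200 + 7.7) = arctan(7200/7.7) = 89.94°
∠(j7200 + 1180) = arctan(7200/1180) = 80.69°
∠T(j7200) = 77.47° − (89.99° + 89.97° + 89.94° + 80.69°) = -273.12°

-273.1°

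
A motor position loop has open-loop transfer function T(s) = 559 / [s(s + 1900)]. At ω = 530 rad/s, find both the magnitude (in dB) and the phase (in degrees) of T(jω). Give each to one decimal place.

|T| = -65.4 dB, ∠T = -105.6°

|j530 + 1900| = √(530² + 1900²) = 1973
|j530| = 530
|T(j530)| = 559 / (1973 × 530) = 0.0005347
20 log₁₀(0.0005347) = -65.44 dB
∠(j530 + 1900) = arctan(530/1900) = 15.59°
∠(j530) = 90.00°
∠T(j530) = − (15.59° + 90.00°) = -105.59°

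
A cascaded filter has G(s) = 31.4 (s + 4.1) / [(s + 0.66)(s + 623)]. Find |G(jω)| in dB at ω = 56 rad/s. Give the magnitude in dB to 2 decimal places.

-25.96 dB

|j56 + 4.1| = √(56² + 4.1²) = 56.15
|j56 + 0.66| = √(56² + 0.66²) = 56
|j56 + 623| = √(56² + 623²) = 625.5
|G(j56)| = 31.4 × 56.15 / (56 × 625.5) = 0.05033
20 log₁₀(0.05033) = -25.964 dB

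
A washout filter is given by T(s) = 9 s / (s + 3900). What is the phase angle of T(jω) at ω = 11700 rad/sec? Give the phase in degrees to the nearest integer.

18°

∠(j11700) = 90.00°
∠(j11700 + 3900) = arctan(11700/3900) = 71.57°
∠T(j11700) = 90.00° − 71.57° = 18.43°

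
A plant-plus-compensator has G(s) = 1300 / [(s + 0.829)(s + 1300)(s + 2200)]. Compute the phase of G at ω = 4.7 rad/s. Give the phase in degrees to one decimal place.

-80.3°

∠(j4.7 + 0.829) = arctan(4.7/0.829) = 80.00°
∠(j4.7 + 1300) = arctan(4.7/1300) = 0.21°
∠(j4.7 + 2200) = arctan(4.7/2200) = 0.12°
∠G(j4.7) = − (80.00° + 0.21° + 0.12°) = -80.33°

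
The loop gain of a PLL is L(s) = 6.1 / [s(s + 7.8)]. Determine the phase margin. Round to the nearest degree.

84 deg

Gain crossover: |L(jω)| = 1 at ω ≈ 0.778 rad/sec.
∠L(j0.778) = −90° − arctan(0.778/7.8) ≈ -95.70°
PM = 180° + (-95.70°) = 84.30°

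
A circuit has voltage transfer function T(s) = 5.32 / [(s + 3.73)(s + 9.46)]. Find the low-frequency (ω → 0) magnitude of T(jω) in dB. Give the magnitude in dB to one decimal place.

-16.4 dB

T(0) = 5.32 / (3.73 × 9.46) = 0.15077
20 log₁₀(0.15077) = -16.43 dB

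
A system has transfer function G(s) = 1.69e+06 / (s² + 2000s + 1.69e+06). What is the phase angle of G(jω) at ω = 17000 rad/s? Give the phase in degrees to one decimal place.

∠[(j17000)² + 2000(j17000) + 1.69e+06] = ∠[-2.8731e+08 + j3.4e+07] = 173.25°
∠G(j17000) = −173.25° = -173.25°

-173.3 deg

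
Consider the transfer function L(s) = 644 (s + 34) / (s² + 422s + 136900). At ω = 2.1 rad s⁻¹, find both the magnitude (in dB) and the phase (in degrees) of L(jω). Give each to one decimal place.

|j2.1 + 34| = √(2.1² + 34²) = 34.06
|(j2.1)² + 422(j2.1) + 136900| = |1.369e+05 + j886.2| = 1.369e+05
|L(j2.1)| = 644 × 34.06 / 1.369e+05 = 0.16025
20 log₁₀(0.16025) = -15.90 dB
∠(j2.1 + 34) = arctan(2.1/34) = 3.53°
∠[(j2.1)² + 422(j2.1) + 136900] = ∠[1.369e+05 + j886.2] = 0.37°
∠L(j2.1) = 3.53° − 0.37° = 3.16°

|L| = -15.9 dB, ∠L = 3.2°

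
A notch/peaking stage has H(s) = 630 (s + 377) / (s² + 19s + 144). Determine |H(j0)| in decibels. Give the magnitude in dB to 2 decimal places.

H(0) = 630 × 377 / 144 = 1649.4
20 log₁₀(1649.4) = 64.346 dB

64.35 dB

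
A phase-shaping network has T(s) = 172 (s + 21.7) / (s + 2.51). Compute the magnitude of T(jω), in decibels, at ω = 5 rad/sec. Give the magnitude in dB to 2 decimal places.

56.71 dB

|j5 + 21.7| = √(5² + 21.7²) = 22.27
|j5 + 2.51| = √(5² + 2.51²) = 5.595
|T(j5)| = 172 × 22.27 / 5.595 = 684.62
20 log₁₀(684.62) = 56.709 dB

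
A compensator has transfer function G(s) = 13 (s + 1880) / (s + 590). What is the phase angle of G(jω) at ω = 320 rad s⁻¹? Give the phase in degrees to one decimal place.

-18.8°

∠(j320 + 1880) = arctan(320/1880) = 9.66°
∠(j320 + 590) = arctan(320/590) = 28.47°
∠G(j320) = 9.66° − 28.47° = -18.81°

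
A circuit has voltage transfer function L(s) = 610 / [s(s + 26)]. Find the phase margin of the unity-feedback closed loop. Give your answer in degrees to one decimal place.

Gain crossover: |L(jω)| = 1 at ω ≈ 19 rad s⁻¹.
∠L(j19) = −90° − arctan(19/26) ≈ -126.10°
PM = 180° + (-126.10°) = 53.90°

53.9°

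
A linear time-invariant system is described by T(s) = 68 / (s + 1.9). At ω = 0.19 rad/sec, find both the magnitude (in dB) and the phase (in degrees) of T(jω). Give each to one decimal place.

|j0.19 + 1.9| = √(0.19² + 1.9²) = 1.909
|T(j0.19)| = 68 / 1.909 = 35.612
20 log₁₀(35.612) = 31.03 dB
∠(j0.19 + 1.9) = arctan(0.19/1.9) = 5.71°
∠T(j0.19) = −5.71° = -5.71°

|T| = 31.0 dB, ∠T = -5.7°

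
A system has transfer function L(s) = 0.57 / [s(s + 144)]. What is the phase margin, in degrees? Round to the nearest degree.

Gain crossover: |L(jω)| = 1 at ω ≈ 0.00396 rad s⁻¹.
∠L(j0.00396) = −90° − arctan(0.00396/144) ≈ -90.00°
PM = 180° + (-90.00°) = 90.00°

90°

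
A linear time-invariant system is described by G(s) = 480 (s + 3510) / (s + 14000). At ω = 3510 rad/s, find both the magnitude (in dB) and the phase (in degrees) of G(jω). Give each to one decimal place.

|G| = 44.4 dB, ∠G = 30.9°

|j3510 + 3510| = √(3510² + 3510²) = 4964
|j3510 + 14000| = √(3510² + 14000²) = 1.443e+04
|G(j3510)| = 480 × 4964 / 1.443e+04 = 165.08
20 log₁₀(165.08) = 44.35 dB
∠(j3510 + 3510) = arctan(3510/3510) = 45.00°
∠(j3510 + 14000) = arctan(3510/14000) = 14.07°
∠G(j3510) = 45.00° − 14.07° = 30.93°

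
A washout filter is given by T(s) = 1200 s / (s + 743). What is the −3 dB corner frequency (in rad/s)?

For a single-pole high-pass, the −3 dB point is at the pole: ω = 743 rad/s.

743 rad/s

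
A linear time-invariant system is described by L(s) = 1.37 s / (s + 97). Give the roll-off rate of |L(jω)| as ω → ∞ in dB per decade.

0 dB/decade

With 1 zero and 1 pole, the high-frequency asymptotic slope is 20 × (1 − 1) = 0 dB/decade.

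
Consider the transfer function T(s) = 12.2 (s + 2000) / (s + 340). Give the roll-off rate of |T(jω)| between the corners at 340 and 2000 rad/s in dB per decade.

In this band the factors already past their corner are: pole at 340; net slope = -20 dB/decade.

-20 dB/decade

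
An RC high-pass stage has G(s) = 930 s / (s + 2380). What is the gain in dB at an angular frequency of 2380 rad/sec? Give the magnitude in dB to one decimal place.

56.4 dB

|j2380| = 2380
|j2380 + 2380| = √(2380² + 2380²) = 3366
|G(j2380)| = 930 × 2380 / 3366 = 657.61
20 log₁₀(657.61) = 56.36 dB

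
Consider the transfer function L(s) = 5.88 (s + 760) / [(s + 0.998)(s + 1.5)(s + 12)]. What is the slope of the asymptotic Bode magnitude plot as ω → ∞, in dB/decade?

With 1 zero and 3 poles, the high-frequency asymptotic slope is 20 × (1 − 3) = -40 dB/decade.

-40 dB/decade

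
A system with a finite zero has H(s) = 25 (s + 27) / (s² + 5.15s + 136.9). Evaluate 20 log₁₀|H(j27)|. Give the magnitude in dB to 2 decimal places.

3.92 dB

|j27 + 27| = √(27² + 27²) = 38.18
|(j27)² + 5.15(j27) + 136.9| = |-592.1 + j139.05| = 608.2
|H(j27)| = 25 × 38.18 / 608.2 = 1.5695
20 log₁₀(1.5695) = 3.915 dB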